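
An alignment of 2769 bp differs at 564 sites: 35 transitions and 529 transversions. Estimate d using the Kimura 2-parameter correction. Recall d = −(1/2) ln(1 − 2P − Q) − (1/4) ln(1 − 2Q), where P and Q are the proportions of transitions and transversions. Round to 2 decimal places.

0.24

P = 35/2769 ≈ 0.01264 and Q = 529/2769 ≈ 0.191044.
Under the Kimura two-parameter model, d = −½ ln(1 − 2P − Q) − ¼ ln(1 − 2Q).
1 − 2P − Q = 0.783676, giving −½ ln(0.783676) = 0.121880.
1 − 2Q = 0.617912, giving −¼ ln(0.617912) = 0.120352.
d = 0.121880 + 0.120352 = 0.242232.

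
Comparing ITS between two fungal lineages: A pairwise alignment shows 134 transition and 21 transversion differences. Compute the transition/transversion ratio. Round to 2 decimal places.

6.38

R = 134/21 = 6.380952… ≈ 6.38 (to 2 d.p.).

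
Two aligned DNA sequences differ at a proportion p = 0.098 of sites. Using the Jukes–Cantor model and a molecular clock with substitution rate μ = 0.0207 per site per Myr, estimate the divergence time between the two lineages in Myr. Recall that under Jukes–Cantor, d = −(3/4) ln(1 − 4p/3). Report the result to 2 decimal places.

d = −(3/4) ln(1 − 4p/3) = −0.75 ln(1 − 0.130667) = −0.75 ln(0.869333)
  = −0.75 × (-0.140029) = 0.105022 substitutions/site.
Under a molecular clock d = 2μt, so t = d/(2μ) = 0.105022 / (2 × 0.0207) = 2.54 Myr.

2.54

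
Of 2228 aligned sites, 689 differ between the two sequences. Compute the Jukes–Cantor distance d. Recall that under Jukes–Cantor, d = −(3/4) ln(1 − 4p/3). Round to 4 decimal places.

0.3987

p = 689/2228 ≈ 0.309246.
d = −(3/4) ln(1 − 4p/3) = −0.75 ln(1 − 0.412328) = −0.75 ln(0.587672)
  = −0.75 × (-0.531586) = 0.398690 substitutions/site.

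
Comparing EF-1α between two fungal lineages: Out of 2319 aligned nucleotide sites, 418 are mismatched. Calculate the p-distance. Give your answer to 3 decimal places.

0.180

p = 418/2319 = 0.180250… ≈ 0.180 (to 3 d.p.).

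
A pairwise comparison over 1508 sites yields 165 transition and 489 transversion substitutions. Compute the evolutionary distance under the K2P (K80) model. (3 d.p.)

P = 165/1508 ≈ 0.109416 and Q = 489/1508 ≈ 0.324271.
Under the Kimura two-parameter model, d = −½ ln(1 − 2P − Q) − ¼ ln(1 − 2Q).
1 − 2P − Q = 0.456897, giving −½ ln(0.456897) = 0.391649.
1 − 2Q = 0.351458, giving −¼ ln(0.351458) = 0.261416.
d = 0.391649 + 0.261416 = 0.653065.

0.653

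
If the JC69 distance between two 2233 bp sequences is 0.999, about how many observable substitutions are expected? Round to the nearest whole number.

Invert JC69: p = (3/4)(1 − e^(−4d/3)) = 0.75 × (1 − e^(-1.332)) = 0.75 × (1 − 0.263949) = 0.552038.
Expected differing sites = pL ≈ 0.552038 × 2233 = 1232.700854 ≈ 1233.

1233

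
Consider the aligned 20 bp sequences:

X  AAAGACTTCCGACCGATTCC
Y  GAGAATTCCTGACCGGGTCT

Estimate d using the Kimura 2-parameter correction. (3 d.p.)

0.975

Of 20 sites, 8 differences are transitions and 1 are transversions, so P = 8/20 = 0.4 and Q = 1/20 = 0.05.
Under the Kimura two-parameter model, d = −½ ln(1 − 2P − Q) − ¼ ln(1 − 2Q).
1 − 2P − Q = 0.15, giving −½ ln(0.15) = 0.948560.
1 − 2Q = 0.9, giving −¼ ln(0.9) = 0.026340.
d = 0.948560 + 0.026340 = 0.974900.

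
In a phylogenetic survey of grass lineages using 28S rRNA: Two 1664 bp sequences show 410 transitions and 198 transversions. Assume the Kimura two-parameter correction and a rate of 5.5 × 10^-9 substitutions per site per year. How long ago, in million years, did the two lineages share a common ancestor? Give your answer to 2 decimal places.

49.19

P = 410/1664 ≈ 0.246394 and Q = 198/1664 ≈ 0.11899.
Under the Kimura two-parameter model, d = −½ ln(1 − 2P − Q) − ¼ ln(1 − 2Q).
1 − 2P − Q = 0.388222, giving −½ ln(0.388222) = 0.473089.
1 − 2Q = 0.76202, giving −¼ ln(0.76202) = 0.067946.
d = 0.473089 + 0.067946 = 0.541035.
Under a molecular clock d = 2μt, so t = d/(2μ) = 0.541035 / (2 × 5.5 × 10^-9) = 49.19 million years.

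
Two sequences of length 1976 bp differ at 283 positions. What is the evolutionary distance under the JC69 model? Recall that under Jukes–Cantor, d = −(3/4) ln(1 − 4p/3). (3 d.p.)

0.159

p = 283/1976 ≈ 0.143219.
d = −(3/4) ln(1 − 4p/3) = −0.75 ln(1 − 0.190959) = −0.75 ln(0.809041)
  = −0.75 × (-0.211906) = 0.158930 substitutions/site.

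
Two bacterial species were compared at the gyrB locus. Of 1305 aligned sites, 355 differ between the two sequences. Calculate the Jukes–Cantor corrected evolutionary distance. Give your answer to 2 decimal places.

p = 355/1305 ≈ 0.272031.
d = −(3/4) ln(1 − 4p/3) = −0.75 ln(1 − 0.362708) = −0.75 ln(0.637292)
  = −0.75 × (-0.450527) = 0.337895 substitutions/site.

0.34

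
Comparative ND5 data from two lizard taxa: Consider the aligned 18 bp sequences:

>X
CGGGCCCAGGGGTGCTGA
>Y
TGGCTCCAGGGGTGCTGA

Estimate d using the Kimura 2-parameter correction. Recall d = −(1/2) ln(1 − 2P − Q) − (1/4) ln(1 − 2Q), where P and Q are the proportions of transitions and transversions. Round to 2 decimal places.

0.19

Of 18 sites, 2 differences are transitions and 1 are transversions, so P = 2/18 ≈ 0.111111 and Q = 1/18 ≈ 0.055556.
Under the Kimura two-parameter model, d = −½ ln(1 − 2P − Q) − ¼ ln(1 − 2Q).
1 − 2P − Q = 0.722222, giving −½ ln(0.722222) = 0.162711.
1 − 2Q = 0.888888, giving −¼ ln(0.888888) = 0.029446.
d = 0.162711 + 0.029446 = 0.192157.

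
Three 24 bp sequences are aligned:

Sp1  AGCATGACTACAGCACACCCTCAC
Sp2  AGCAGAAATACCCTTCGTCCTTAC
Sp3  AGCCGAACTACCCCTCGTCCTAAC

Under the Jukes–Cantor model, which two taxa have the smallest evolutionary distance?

Sp2 and Sp3

Sp1–Sp2: 10/24 differ, p = 0.417, d = 0.608.
Sp1–Sp3: 9/24 differ, p = 0.375, d = 0.520.
Sp2–Sp3: 4/24 differ, p = 0.167, d = 0.188.
The smallest distance is between Sp2 and Sp3.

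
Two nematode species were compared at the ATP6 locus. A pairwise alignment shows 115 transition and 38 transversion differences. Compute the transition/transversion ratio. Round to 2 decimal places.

3.03

R = 115/38 = 3.026315… ≈ 3.03 (to 2 d.p.).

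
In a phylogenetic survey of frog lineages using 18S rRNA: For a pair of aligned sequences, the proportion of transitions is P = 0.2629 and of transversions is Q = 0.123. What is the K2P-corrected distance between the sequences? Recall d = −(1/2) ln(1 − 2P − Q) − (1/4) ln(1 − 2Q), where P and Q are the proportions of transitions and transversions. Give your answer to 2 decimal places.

0.59

Under the Kimura two-parameter model, d = −½ ln(1 − 2P − Q) − ¼ ln(1 − 2Q).
1 − 2P − Q = 0.3512, giving −½ ln(0.3512) = 0.523200.
1 − 2Q = 0.754, giving −¼ ln(0.754) = 0.070591.
d = 0.523200 + 0.070591 = 0.593791.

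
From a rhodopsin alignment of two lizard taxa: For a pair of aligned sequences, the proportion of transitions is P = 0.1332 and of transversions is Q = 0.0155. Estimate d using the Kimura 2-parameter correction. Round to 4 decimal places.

0.1734

Under the Kimura two-parameter model, d = −½ ln(1 − 2P − Q) − ¼ ln(1 − 2Q).
1 − 2P − Q = 0.7181, giving −½ ln(0.7181) = 0.165573.
1 − 2Q = 0.969, giving −¼ ln(0.969) = 0.007873.
d = 0.165573 + 0.007873 = 0.173446.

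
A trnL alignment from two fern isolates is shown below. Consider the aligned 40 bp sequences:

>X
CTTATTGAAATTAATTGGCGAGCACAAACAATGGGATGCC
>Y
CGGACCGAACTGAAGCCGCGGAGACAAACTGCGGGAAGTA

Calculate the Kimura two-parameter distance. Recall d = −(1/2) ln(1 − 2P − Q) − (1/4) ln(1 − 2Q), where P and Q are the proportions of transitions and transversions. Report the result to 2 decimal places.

Of 40 sites, 8 differences are transitions and 10 are transversions, so P = 8/40 = 0.2 and Q = 10/40 = 0.25.
Under the Kimura two-parameter model, d = −½ ln(1 − 2P − Q) − ¼ ln(1 − 2Q).
1 − 2P − Q = 0.35, giving −½ ln(0.35) = 0.524911.
1 − 2Q = 0.5, giving −¼ ln(0.5) = 0.173287.
d = 0.524911 + 0.173287 = 0.698198.

0.70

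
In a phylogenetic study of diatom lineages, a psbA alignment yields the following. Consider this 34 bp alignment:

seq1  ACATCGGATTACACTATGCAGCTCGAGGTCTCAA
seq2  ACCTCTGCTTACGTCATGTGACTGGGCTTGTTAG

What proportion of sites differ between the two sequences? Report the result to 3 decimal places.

The sequences differ at 16 of 34 positions.
p = 16/34 = 0.470588… ≈ 0.471 (to 3 d.p.).

0.471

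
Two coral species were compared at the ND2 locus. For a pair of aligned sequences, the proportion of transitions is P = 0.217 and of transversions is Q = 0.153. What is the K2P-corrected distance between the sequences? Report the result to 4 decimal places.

0.5335

Under the Kimura two-parameter model, d = −½ ln(1 − 2P − Q) − ¼ ln(1 − 2Q).
1 − 2P − Q = 0.413, giving −½ ln(0.413) = 0.442154.
1 − 2Q = 0.694, giving −¼ ln(0.694) = 0.091321.
d = 0.442154 + 0.091321 = 0.533475.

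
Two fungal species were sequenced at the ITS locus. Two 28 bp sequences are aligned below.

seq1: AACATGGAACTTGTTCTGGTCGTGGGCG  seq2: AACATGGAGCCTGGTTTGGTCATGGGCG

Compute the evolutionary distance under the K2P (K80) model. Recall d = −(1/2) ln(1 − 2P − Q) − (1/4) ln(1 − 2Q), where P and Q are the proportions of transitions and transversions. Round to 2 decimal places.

Of 28 sites, 4 differences are transitions and 1 are transversions, so P = 4/28 ≈ 0.142857 and Q = 1/28 ≈ 0.035714.
Under the Kimura two-parameter model, d = −½ ln(1 − 2P − Q) − ¼ ln(1 − 2Q).
1 − 2P − Q = 0.678572, giving −½ ln(0.678572) = 0.193882.
1 − 2Q = 0.928572, giving −¼ ln(0.928572) = 0.018527.
d = 0.193882 + 0.018527 = 0.212409.

0.21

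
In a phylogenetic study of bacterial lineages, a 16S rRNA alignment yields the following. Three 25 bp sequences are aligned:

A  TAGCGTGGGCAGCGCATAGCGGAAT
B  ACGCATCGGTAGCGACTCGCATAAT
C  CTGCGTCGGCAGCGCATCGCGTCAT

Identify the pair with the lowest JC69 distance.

A–B: 10/25 differ, p = 0.400, d = 0.572.
A–C: 6/25 differ, p = 0.240, d = 0.289.
B–C: 8/25 differ, p = 0.320, d = 0.417.
The smallest distance is between A and C.

A and C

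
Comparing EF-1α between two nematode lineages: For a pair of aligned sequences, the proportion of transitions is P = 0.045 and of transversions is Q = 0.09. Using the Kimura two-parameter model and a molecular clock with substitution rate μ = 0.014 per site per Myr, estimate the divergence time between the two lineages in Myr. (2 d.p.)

5.32

Under the Kimura two-parameter model, d = −½ ln(1 − 2P − Q) − ¼ ln(1 − 2Q).
1 − 2P − Q = 0.82, giving −½ ln(0.82) = 0.099225.
1 − 2Q = 0.82, giving −¼ ln(0.82) = 0.049613.
d = 0.099225 + 0.049613 = 0.148838.
Under a molecular clock d = 2μt, so t = d/(2μ) = 0.148838 / (2 × 0.014) = 5.32 Myr.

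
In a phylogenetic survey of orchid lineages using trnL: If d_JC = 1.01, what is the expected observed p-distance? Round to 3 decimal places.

0.555

p = (3/4)(1 − e^(−4d/3)) = 0.75 × (1 − e^(-1.346667)) = 0.75 × (1 − 0.260106) = 0.554921.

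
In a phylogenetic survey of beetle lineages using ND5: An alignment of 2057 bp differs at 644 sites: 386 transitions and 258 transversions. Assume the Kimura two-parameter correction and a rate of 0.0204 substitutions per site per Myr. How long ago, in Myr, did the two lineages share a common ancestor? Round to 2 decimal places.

10.28

P = 386/2057 ≈ 0.187652 and Q = 258/2057 ≈ 0.125425.
Under the Kimura two-parameter model, d = −½ ln(1 − 2P − Q) − ¼ ln(1 − 2Q).
1 − 2P − Q = 0.499271, giving −½ ln(0.499271) = 0.347303.
1 − 2Q = 0.74915, giving −¼ ln(0.74915) = 0.072204.
d = 0.347303 + 0.072204 = 0.419507.
Under a molecular clock d = 2μt, so t = d/(2μ) = 0.419507 / (2 × 0.0204) = 10.28 Myr.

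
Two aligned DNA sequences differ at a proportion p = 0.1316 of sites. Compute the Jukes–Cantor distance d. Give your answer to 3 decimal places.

d = −(3/4) ln(1 − 4p/3) = −0.75 ln(1 − 0.175467) = −0.75 ln(0.824533)
  = −0.75 × (-0.192938) = 0.144704 substitutions/site.

0.145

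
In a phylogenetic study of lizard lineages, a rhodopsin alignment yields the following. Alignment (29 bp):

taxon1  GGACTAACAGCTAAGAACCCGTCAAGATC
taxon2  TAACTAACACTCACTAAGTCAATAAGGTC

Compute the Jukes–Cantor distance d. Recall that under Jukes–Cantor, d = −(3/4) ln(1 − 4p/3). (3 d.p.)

0.683

The sequences differ at 13 of 29 sites, so p = 13/29 ≈ 0.448276.
d = −(3/4) ln(1 − 4p/3) = −0.75 ln(1 − 0.597701) = −0.75 ln(0.402299)
  = −0.75 × (-0.910560) = 0.682920 substitutions/site.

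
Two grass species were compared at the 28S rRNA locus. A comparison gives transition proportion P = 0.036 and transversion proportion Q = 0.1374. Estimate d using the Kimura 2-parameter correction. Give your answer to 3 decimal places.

0.198

Under the Kimura two-parameter model, d = −½ ln(1 − 2P − Q) − ¼ ln(1 − 2Q).
1 − 2P − Q = 0.7906, giving −½ ln(0.7906) = 0.117482.
1 − 2Q = 0.7252, giving −¼ ln(0.7252) = 0.080327.
d = 0.117482 + 0.080327 = 0.197809.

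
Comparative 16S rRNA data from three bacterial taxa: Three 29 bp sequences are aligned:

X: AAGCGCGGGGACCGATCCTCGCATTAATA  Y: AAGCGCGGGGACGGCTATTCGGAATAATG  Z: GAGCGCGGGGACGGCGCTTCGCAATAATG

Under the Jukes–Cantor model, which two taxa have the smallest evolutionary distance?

Y and Z

X–Y: 7/29 differ, p = 0.241, d = 0.291.
X–Z: 7/29 differ, p = 0.241, d = 0.291.
Y–Z: 4/29 differ, p = 0.138, d = 0.152.
The smallest distance is between Y and Z.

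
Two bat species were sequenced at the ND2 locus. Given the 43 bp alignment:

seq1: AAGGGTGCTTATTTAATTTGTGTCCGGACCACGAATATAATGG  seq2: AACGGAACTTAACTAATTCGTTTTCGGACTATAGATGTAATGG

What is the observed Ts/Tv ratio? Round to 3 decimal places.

2.250

Transitions are A↔G and C↔T; transversions are all other mismatches.
Transitions: 9. Transversions: 4.
R = 9/4 = 2.250.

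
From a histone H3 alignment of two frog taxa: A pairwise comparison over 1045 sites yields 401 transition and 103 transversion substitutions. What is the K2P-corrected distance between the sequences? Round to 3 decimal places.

P = 401/1045 ≈ 0.383732 and Q = 103/1045 ≈ 0.098565.
Under the Kimura two-parameter model, d = −½ ln(1 − 2P − Q) − ¼ ln(1 − 2Q).
1 − 2P − Q = 0.133971, giving −½ ln(0.133971) = 1.005066.
1 − 2Q = 0.80287, giving −¼ ln(0.80287) = 0.054891.
d = 1.005066 + 0.054891 = 1.059957.

1.060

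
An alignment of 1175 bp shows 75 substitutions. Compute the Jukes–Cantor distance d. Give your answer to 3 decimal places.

p = 75/1175 ≈ 0.06383.
d = −(3/4) ln(1 − 4p/3) = −0.75 ln(1 − 0.085107) = −0.75 ln(0.914893)
  = −0.75 × (-0.088948) = 0.066711 substitutions/site.

0.067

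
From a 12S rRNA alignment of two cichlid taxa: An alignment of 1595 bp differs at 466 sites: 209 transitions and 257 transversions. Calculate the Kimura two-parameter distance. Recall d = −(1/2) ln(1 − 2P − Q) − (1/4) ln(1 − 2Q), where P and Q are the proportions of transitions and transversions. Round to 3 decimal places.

P = 209/1595 ≈ 0.131034 and Q = 257/1595 ≈ 0.161129.
Under the Kimura two-parameter model, d = −½ ln(1 − 2P − Q) − ¼ ln(1 − 2Q).
1 − 2P − Q = 0.576803, giving −½ ln(0.576803) = 0.275127.
1 − 2Q = 0.677742, giving −¼ ln(0.677742) = 0.097247.
d = 0.275127 + 0.097247 = 0.372374.

0.372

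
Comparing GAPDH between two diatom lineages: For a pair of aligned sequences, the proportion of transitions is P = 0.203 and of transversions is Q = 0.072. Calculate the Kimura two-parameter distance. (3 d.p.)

0.364

Under the Kimura two-parameter model, d = −½ ln(1 − 2P − Q) − ¼ ln(1 − 2Q).
1 − 2P − Q = 0.522, giving −½ ln(0.522) = 0.325044.
1 − 2Q = 0.856, giving −¼ ln(0.856) = 0.038871.
d = 0.325044 + 0.038871 = 0.363915.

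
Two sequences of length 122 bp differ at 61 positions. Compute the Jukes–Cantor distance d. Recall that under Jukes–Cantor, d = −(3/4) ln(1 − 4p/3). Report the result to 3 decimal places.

p = 61/122 = 0.5.
d = −(3/4) ln(1 − 4p/3) = −0.75 ln(1 − 0.666667) = −0.75 ln(0.333333)
  = −0.75 × (-1.098613) = 0.823960 substitutions/site.

0.824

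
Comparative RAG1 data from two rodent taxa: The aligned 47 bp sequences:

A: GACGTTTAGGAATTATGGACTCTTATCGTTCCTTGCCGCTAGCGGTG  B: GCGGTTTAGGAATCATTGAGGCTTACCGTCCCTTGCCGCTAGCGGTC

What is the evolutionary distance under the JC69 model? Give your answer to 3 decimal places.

The sequences differ at 9 of 47 sites (2, 3, 14, 17, 20, 21, 26, 30, 47), so p = 9/47 ≈ 0.191489.
d = −(3/4) ln(1 − 4p/3) = −0.75 ln(1 − 0.255319) = −0.75 ln(0.744681)
  = −0.75 × (-0.294799) = 0.221099 substitutions/site.

0.221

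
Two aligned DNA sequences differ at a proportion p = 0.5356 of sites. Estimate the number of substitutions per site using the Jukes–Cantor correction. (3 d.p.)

d = −(3/4) ln(1 − 4p/3) = −0.75 ln(1 − 0.714133) = −0.75 ln(0.285867)
  = −0.75 × (-1.252229) = 0.939172 substitutions/site.

0.939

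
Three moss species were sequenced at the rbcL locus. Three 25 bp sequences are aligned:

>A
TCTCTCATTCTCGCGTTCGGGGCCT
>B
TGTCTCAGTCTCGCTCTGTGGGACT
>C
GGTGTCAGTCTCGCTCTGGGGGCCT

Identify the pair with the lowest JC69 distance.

A–B: 7/25 differ, p = 0.280, d = 0.351.
A–C: 7/25 differ, p = 0.280, d = 0.351.
B–C: 4/25 differ, p = 0.160, d = 0.180.
The smallest distance is between B and C.

B and C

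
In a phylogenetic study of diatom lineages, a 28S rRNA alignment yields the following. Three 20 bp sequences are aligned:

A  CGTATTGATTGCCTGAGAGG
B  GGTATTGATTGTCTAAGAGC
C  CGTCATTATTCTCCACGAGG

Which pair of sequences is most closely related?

A and B

A–B: 4/20 differ, p = 0.200, d = 0.233.
A–C: 8/20 differ, p = 0.400, d = 0.572.
B–C: 8/20 differ, p = 0.400, d = 0.572.
The smallest distance is between A and B.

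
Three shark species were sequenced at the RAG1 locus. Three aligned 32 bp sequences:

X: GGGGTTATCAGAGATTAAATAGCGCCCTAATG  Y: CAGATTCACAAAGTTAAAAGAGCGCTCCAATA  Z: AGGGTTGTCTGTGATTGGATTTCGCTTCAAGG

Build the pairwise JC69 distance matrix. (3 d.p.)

d(X,Y) = 0.520, d(X,Z) = 0.520, d(Y,Z) = 1.040

X–Y: 12/32 sites differ → p = 0.375, d = −0.75 ln(1 − 0.5) = 0.519860 ≈ 0.520.
X–Z: 12/32 sites differ → p = 0.375, d = −0.75 ln(1 − 0.5) = 0.519860 ≈ 0.520.
Y–Z: 18/32 sites differ → p = 0.5625, d = −0.75 ln(1 − 0.75) = 1.039721 ≈ 1.040.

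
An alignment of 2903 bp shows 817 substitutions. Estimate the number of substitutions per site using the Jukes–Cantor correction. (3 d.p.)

p = 817/2903 ≈ 0.281433.
d = −(3/4) ln(1 − 4p/3) = −0.75 ln(1 − 0.375244) = −0.75 ln(0.624756)
  = −0.75 × (-0.470394) = 0.352796 substitutions/site.

0.353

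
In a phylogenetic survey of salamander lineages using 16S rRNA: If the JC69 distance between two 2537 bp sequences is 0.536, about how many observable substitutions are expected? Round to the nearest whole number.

Invert JC69: p = (3/4)(1 − e^(−4d/3)) = 0.75 × (1 − e^(-0.714667)) = 0.75 × (1 − 0.489355) = 0.382984.
Expected differing sites = pL ≈ 0.382984 × 2537 = 971.630408 ≈ 972.

972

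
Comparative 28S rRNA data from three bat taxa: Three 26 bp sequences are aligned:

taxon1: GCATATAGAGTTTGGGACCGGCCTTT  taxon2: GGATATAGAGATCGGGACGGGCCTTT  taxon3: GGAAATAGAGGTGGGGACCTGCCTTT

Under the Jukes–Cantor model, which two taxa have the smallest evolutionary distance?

taxon1–taxon2: 4/26 differ, p = 0.154, d = 0.172.
taxon1–taxon3: 5/26 differ, p = 0.192, d = 0.222.
taxon2–taxon3: 5/26 differ, p = 0.192, d = 0.222.
The smallest distance is between taxon1 and taxon2.

taxon1 and taxon2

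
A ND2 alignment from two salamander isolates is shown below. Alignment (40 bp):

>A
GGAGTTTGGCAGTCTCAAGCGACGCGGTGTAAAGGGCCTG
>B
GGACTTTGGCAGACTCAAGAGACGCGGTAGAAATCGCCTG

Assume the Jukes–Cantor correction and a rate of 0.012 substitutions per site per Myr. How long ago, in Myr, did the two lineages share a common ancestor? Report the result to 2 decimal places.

The sequences differ at 7 of 40 sites (4, 13, 20, 29, 30, 34, 35), so p = 7/40 = 0.175.
d = −(3/4) ln(1 − 4p/3) = −0.75 ln(1 − 0.233333) = −0.75 ln(0.766667)
  = −0.75 × (-0.265703) = 0.199277 substitutions/site.
Under a molecular clock d = 2μt, so t = d/(2μ) = 0.199277 / (2 × 0.012) = 8.30 Myr.

8.30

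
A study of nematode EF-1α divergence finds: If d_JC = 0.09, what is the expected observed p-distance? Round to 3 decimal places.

p = (3/4)(1 − e^(−4d/3)) = 0.75 × (1 − e^(-0.12)) = 0.75 × (1 − 0.886920) = 0.084810.

0.085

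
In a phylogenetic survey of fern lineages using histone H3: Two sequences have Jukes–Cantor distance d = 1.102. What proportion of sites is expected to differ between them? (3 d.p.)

0.577

p = (3/4)(1 − e^(−4d/3)) = 0.75 × (1 − e^(-1.469333)) = 0.75 × (1 − 0.230079) = 0.577441.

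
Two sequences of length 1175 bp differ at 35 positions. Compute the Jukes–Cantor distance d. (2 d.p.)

p = 35/1175 ≈ 0.029787.
d = −(3/4) ln(1 − 4p/3) = −0.75 ln(1 − 0.039716) = −0.75 ln(0.960284)
  = −0.75 × (-0.040526) = 0.030395 substitutions/site.

0.03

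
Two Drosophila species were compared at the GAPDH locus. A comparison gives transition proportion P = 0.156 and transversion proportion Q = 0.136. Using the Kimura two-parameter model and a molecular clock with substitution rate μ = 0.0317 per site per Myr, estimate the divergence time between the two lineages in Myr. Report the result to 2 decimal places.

5.94

Under the Kimura two-parameter model, d = −½ ln(1 − 2P − Q) − ¼ ln(1 − 2Q).
1 − 2P − Q = 0.552, giving −½ ln(0.552) = 0.297104.
1 − 2Q = 0.728, giving −¼ ln(0.728) = 0.079364.
d = 0.297104 + 0.079364 = 0.376468.
Under a molecular clock d = 2μt, so t = d/(2μ) = 0.376468 / (2 × 0.0317) = 5.94 Myr.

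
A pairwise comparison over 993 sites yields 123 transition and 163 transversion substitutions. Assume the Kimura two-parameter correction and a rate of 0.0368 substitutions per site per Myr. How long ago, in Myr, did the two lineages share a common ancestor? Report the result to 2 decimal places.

P = 123/993 ≈ 0.123867 and Q = 163/993 ≈ 0.164149.
Under the Kimura two-parameter model, d = −½ ln(1 − 2P − Q) − ¼ ln(1 − 2Q).
1 − 2P − Q = 0.588117, giving −½ ln(0.588117) = 0.265415.
1 − 2Q = 0.671702, giving −¼ ln(0.671702) = 0.099485.
d = 0.265415 + 0.099485 = 0.364900.
Under a molecular clock d = 2μt, so t = d/(2μ) = 0.364900 / (2 × 0.0368) = 4.96 Myr.

4.96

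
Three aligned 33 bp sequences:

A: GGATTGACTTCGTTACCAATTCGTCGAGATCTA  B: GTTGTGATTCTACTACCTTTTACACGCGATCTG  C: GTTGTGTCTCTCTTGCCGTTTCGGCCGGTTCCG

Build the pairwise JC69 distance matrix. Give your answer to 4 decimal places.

d(A,B) = 0.6987, d(A,C) = 0.7798, d(B,C) = 0.5587

A–B: 15/33 sites differ → p ≈ 0.454545, d = −0.75 ln(1 − 0.60606) = 0.698667 ≈ 0.6987.
A–C: 16/33 sites differ → p ≈ 0.484848, d = −0.75 ln(1 − 0.646464) = 0.779827 ≈ 0.7798.
B–C: 13/33 sites differ → p ≈ 0.393939, d = −0.75 ln(1 − 0.525252) = 0.558728 ≈ 0.5587.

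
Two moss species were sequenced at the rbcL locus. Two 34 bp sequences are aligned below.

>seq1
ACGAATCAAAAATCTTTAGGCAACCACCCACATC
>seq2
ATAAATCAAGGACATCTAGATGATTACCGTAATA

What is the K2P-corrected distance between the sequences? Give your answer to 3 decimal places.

Of 34 sites, 11 differences are transitions and 5 are transversions, so P = 11/34 ≈ 0.323529 and Q = 5/34 ≈ 0.147059.
Under the Kimura two-parameter model, d = −½ ln(1 − 2P − Q) − ¼ ln(1 − 2Q).
1 − 2P − Q = 0.205883, giving −½ ln(0.205883) = 0.790224.
1 − 2Q = 0.705882, giving −¼ ln(0.705882) = 0.087077.
d = 0.790224 + 0.087077 = 0.877301.

0.877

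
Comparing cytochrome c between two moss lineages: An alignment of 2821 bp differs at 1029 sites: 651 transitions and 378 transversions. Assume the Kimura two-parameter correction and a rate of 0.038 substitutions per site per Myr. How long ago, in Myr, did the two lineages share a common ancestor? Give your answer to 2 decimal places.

6.98

P = 651/2821 ≈ 0.230769 and Q = 378/2821 ≈ 0.133995.
Under the Kimura two-parameter model, d = −½ ln(1 − 2P − Q) − ¼ ln(1 − 2Q).
1 − 2P − Q = 0.404467, giving −½ ln(0.404467) = 0.452593.
1 − 2Q = 0.73201, giving −¼ ln(0.73201) = 0.077990.
d = 0.452593 + 0.077990 = 0.530583.
Under a molecular clock d = 2μt, so t = d/(2μ) = 0.530583 / (2 × 0.038) = 6.98 Myr.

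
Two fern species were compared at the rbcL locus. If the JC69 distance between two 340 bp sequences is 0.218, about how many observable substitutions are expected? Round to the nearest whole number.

Invert JC69: p = (3/4)(1 − e^(−4d/3)) = 0.75 × (1 − e^(-0.290667)) = 0.75 × (1 − 0.747765) = 0.189176.
Expected differing sites = pL ≈ 0.189176 × 340 = 64.31984 ≈ 64.

64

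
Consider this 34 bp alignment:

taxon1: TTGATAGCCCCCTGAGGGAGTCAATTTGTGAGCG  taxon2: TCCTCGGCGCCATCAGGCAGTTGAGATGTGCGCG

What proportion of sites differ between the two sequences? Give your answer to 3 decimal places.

The sequences differ at 14 of 34 positions.
p = 14/34 = 0.411764… ≈ 0.412 (to 3 d.p.).

0.412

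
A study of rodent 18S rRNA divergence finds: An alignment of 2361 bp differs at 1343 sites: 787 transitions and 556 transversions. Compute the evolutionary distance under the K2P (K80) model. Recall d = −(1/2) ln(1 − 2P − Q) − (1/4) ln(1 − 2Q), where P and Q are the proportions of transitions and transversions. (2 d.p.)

1.32

P = 787/2361 ≈ 0.333333 and Q = 556/2361 ≈ 0.235493.
Under the Kimura two-parameter model, d = −½ ln(1 − 2P − Q) − ¼ ln(1 − 2Q).
1 − 2P − Q = 0.097841, giving −½ ln(0.097841) = 1.162206.
1 − 2Q = 0.529014, giving −¼ ln(0.529014) = 0.159185.
d = 1.162206 + 0.159185 = 1.321391.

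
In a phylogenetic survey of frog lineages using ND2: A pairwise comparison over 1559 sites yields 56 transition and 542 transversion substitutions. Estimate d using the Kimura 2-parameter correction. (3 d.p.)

P = 56/1559 ≈ 0.03592 and Q = 542/1559 ≈ 0.347659.
Under the Kimura two-parameter model, d = −½ ln(1 − 2P − Q) − ¼ ln(1 − 2Q).
1 − 2P − Q = 0.580501, giving −½ ln(0.580501) = 0.271932.
1 − 2Q = 0.304682, giving −¼ ln(0.304682) = 0.297122.
d = 0.271932 + 0.297122 = 0.569054.

0.569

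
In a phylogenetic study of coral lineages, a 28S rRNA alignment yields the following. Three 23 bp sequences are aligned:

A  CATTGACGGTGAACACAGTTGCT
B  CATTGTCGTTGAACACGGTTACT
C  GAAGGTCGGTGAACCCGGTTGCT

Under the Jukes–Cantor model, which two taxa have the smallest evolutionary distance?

A–B: 4/23 differ, p = 0.174, d = 0.198.
A–C: 6/23 differ, p = 0.261, d = 0.321.
B–C: 6/23 differ, p = 0.261, d = 0.321.
The smallest distance is between A and B.

A and B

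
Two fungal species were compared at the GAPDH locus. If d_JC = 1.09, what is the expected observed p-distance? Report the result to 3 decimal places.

p = (3/4)(1 − e^(−4d/3)) = 0.75 × (1 − e^(-1.453333)) = 0.75 × (1 − 0.233790) = 0.574658.

0.575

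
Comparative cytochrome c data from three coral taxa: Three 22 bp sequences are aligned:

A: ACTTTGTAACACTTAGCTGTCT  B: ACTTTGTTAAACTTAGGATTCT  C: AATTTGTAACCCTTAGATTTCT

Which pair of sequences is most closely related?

A–B: 5/22 differ, p = 0.227, d = 0.271.
A–C: 4/22 differ, p = 0.182, d = 0.208.
B–C: 6/22 differ, p = 0.273, d = 0.339.
The smallest distance is between A and C.

A and C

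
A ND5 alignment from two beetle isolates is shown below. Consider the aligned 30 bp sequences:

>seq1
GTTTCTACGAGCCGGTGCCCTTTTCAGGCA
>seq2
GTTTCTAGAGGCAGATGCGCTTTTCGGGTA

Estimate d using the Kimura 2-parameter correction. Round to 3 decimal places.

0.340

Of 30 sites, 5 differences are transitions and 3 are transversions, so P = 5/30 ≈ 0.166667 and Q = 3/30 = 0.1.
Under the Kimura two-parameter model, d = −½ ln(1 − 2P − Q) − ¼ ln(1 − 2Q).
1 − 2P − Q = 0.566666, giving −½ ln(0.566666) = 0.283993.
1 − 2Q = 0.8, giving −¼ ln(0.8) = 0.055786.
d = 0.283993 + 0.055786 = 0.339779.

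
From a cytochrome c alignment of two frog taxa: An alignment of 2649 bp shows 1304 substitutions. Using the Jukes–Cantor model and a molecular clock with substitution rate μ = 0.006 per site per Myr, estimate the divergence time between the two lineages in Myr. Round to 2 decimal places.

66.76

p = 1304/2649 ≈ 0.492261.
d = −(3/4) ln(1 − 4p/3) = −0.75 ln(1 − 0.656348) = −0.75 ln(0.343652)
  = −0.75 × (-1.068126) = 0.801095 substitutions/site.
Under a molecular clock d = 2μt, so t = d/(2μ) = 0.801095 / (2 × 0.006) = 66.76 Myr.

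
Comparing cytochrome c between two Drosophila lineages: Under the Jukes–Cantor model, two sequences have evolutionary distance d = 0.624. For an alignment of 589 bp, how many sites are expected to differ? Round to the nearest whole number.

Invert JC69: p = (3/4)(1 − e^(−4d/3)) = 0.75 × (1 − e^(-0.832)) = 0.75 × (1 − 0.435178) = 0.423617.
Expected differing sites = pL ≈ 0.423617 × 589 = 249.510413 ≈ 250.

250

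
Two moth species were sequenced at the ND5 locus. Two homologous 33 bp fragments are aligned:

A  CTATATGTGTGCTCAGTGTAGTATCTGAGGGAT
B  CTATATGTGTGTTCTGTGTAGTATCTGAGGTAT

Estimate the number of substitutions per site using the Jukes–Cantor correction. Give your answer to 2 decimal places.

0.10

The sequences differ at 3 of 33 sites (12, 15, 31), so p = 3/33 ≈ 0.090909.
d = −(3/4) ln(1 − 4p/3) = −0.75 ln(1 − 0.121212) = −0.75 ln(0.878788)
  = −0.75 × (-0.129212) = 0.096909 substitutions/site.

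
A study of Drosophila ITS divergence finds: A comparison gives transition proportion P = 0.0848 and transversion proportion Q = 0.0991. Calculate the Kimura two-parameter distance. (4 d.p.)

0.2117

Under the Kimura two-parameter model, d = −½ ln(1 − 2P − Q) − ¼ ln(1 − 2Q).
1 − 2P − Q = 0.7313, giving −½ ln(0.7313) = 0.156466.
1 − 2Q = 0.8018, giving −¼ ln(0.8018) = 0.055224.
d = 0.156466 + 0.055224 = 0.211690.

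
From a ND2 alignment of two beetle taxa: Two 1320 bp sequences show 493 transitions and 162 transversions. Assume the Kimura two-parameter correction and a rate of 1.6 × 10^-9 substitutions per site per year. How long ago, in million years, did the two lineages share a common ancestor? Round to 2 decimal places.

340.42

P = 493/1320 ≈ 0.373485 and Q = 162/1320 ≈ 0.122727.
Under the Kimura two-parameter model, d = −½ ln(1 − 2P − Q) − ¼ ln(1 − 2Q).
1 − 2P − Q = 0.130303, giving −½ ln(0.130303) = 1.018946.
1 − 2Q = 0.754546, giving −¼ ln(0.754546) = 0.070410.
d = 1.018946 + 0.070410 = 1.089356.
Under a molecular clock d = 2μt, so t = d/(2μ) = 1.089356 / (2 × 1.6 × 10^-9) = 340.42 million years.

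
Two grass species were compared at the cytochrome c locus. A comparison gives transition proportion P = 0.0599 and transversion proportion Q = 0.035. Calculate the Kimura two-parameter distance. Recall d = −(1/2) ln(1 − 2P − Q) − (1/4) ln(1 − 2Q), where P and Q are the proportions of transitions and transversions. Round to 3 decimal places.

Under the Kimura two-parameter model, d = −½ ln(1 − 2P − Q) − ¼ ln(1 − 2Q).
1 − 2P − Q = 0.8452, giving −½ ln(0.8452) = 0.084091.
1 − 2Q = 0.93, giving −¼ ln(0.93) = 0.018143.
d = 0.084091 + 0.018143 = 0.102234.

0.102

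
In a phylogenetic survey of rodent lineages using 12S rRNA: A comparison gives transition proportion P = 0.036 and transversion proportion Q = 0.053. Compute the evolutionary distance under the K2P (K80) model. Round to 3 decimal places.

Under the Kimura two-parameter model, d = −½ ln(1 − 2P − Q) − ¼ ln(1 − 2Q).
1 − 2P − Q = 0.875, giving −½ ln(0.875) = 0.066766.
1 − 2Q = 0.894, giving −¼ ln(0.894) = 0.028012.
d = 0.066766 + 0.028012 = 0.094778.

0.095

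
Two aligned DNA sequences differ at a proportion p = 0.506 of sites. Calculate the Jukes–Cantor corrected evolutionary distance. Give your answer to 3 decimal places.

0.842

d = −(3/4) ln(1 − 4p/3) = −0.75 ln(1 − 0.674667) = −0.75 ln(0.325333)
  = −0.75 × (-1.122906) = 0.842180 substitutions/site.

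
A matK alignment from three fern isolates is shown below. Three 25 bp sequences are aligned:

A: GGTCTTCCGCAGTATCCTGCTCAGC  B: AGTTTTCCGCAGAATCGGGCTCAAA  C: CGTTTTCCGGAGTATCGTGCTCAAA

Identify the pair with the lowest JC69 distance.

B and C

A–B: 7/25 differ, p = 0.280, d = 0.351.
A–C: 6/25 differ, p = 0.240, d = 0.289.
B–C: 4/25 differ, p = 0.160, d = 0.180.
The smallest distance is between B and C.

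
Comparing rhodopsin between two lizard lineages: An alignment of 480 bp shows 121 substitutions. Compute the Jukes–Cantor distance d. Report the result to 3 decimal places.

p = 121/480 ≈ 0.252083.
d = −(3/4) ln(1 − 4p/3) = −0.75 ln(1 − 0.336111) = −0.75 ln(0.663889)
  = −0.75 × (-0.409640) = 0.307230 substitutions/site.

0.307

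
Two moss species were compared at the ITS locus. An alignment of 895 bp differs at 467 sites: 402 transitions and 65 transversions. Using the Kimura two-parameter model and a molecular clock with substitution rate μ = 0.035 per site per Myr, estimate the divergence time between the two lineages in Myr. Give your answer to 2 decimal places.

25.84

P = 402/895 ≈ 0.449162 and Q = 65/895 ≈ 0.072626.
Under the Kimura two-parameter model, d = −½ ln(1 − 2P − Q) − ¼ ln(1 − 2Q).
1 − 2P − Q = 0.02905, giving −½ ln(0.02905) = 1.769368.
1 − 2Q = 0.854748, giving −¼ ln(0.854748) = 0.039237.
d = 1.769368 + 0.039237 = 1.808605.
Under a molecular clock d = 2μt, so t = d/(2μ) = 1.808605 / (2 × 0.035) = 25.84 Myr.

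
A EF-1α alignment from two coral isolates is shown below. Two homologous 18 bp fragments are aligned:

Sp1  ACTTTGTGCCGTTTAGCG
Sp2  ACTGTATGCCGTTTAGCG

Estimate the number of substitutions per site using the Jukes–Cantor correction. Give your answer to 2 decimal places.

The sequences differ at 2 of 18 sites (4, 6), so p = 2/18 ≈ 0.111111.
d = −(3/4) ln(1 − 4p/3) = −0.75 ln(1 − 0.148148) = −0.75 ln(0.851852)
  = −0.75 × (-0.160342) = 0.120257 substitutions/site.

0.12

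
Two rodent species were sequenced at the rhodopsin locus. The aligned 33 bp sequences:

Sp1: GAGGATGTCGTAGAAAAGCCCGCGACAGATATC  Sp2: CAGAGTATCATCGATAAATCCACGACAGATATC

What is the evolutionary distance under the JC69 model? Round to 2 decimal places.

The sequences differ at 10 of 33 sites (1, 4, 5, 7, 10, 12, 15, 18, 19, 22), so p = 10/33 ≈ 0.30303.
d = −(3/4) ln(1 − 4p/3) = −0.75 ln(1 − 0.40404) = −0.75 ln(0.59596)
  = −0.75 × (-0.517582) = 0.388187 substitutions/site.

0.39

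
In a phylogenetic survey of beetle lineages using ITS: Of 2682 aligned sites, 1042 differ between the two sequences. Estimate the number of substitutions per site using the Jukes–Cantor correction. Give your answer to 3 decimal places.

p = 1042/2682 ≈ 0.388516.
d = −(3/4) ln(1 − 4p/3) = −0.75 ln(1 − 0.518021) = −0.75 ln(0.481979)
  = −0.75 × (-0.729855) = 0.547391 substitutions/site.

0.547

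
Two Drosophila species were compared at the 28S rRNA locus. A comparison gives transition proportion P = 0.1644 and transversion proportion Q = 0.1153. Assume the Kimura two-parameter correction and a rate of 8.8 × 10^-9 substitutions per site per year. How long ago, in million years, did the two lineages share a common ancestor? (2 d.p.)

Under the Kimura two-parameter model, d = −½ ln(1 − 2P − Q) − ¼ ln(1 − 2Q).
1 − 2P − Q = 0.5559, giving −½ ln(0.5559) = 0.293583.
1 − 2Q = 0.7694, giving −¼ ln(0.7694) = 0.065536.
d = 0.293583 + 0.065536 = 0.359119.
Under a molecular clock d = 2μt, so t = d/(2μ) = 0.359119 / (2 × 8.8 × 10^-9) = 20.40 million years.

20.40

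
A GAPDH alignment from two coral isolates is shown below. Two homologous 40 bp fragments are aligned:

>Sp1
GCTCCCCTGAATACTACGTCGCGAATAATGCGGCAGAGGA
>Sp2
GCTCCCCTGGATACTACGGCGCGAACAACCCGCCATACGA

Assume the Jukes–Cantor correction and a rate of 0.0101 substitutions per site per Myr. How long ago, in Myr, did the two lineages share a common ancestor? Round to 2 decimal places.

11.52

The sequences differ at 8 of 40 sites (10, 19, 26, 29, 30, 33, 36, 38), so p = 8/40 = 0.2.
d = −(3/4) ln(1 − 4p/3) = −0.75 ln(1 − 0.266667) = −0.75 ln(0.733333)
  = −0.75 × (-0.310155) = 0.232616 substitutions/site.
Under a molecular clock d = 2μt, so t = d/(2μ) = 0.232616 / (2 × 0.0101) = 11.52 Myr.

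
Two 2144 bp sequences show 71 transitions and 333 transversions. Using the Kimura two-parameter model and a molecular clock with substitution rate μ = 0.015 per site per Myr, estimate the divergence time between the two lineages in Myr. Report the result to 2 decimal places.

7.27

P = 71/2144 ≈ 0.033116 and Q = 333/2144 ≈ 0.155317.
Under the Kimura two-parameter model, d = −½ ln(1 − 2P − Q) − ¼ ln(1 − 2Q).
1 − 2P − Q = 0.778451, giving −½ ln(0.778451) = 0.125225.
1 − 2Q = 0.689366, giving −¼ ln(0.689366) = 0.092996.
d = 0.125225 + 0.092996 = 0.218221.
Under a molecular clock d = 2μt, so t = d/(2μ) = 0.218221 / (2 × 0.015) = 7.27 Myr.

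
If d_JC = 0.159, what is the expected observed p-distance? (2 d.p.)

p = (3/4)(1 − e^(−4d/3)) = 0.75 × (1 − e^(-0.212)) = 0.75 × (1 − 0.808965) = 0.143276.

0.14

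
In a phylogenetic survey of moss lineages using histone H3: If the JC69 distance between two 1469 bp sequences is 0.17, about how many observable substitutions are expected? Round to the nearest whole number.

Invert JC69: p = (3/4)(1 − e^(−4d/3)) = 0.75 × (1 − e^(-0.226667)) = 0.75 × (1 − 0.797186) = 0.152111.
Expected differing sites = pL ≈ 0.152111 × 1469 = 223.451059 ≈ 223.

223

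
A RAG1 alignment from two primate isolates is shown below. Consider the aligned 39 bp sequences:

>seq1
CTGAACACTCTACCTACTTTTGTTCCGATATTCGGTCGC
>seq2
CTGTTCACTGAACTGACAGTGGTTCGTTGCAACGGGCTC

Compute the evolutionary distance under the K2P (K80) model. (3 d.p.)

0.847

Of 39 sites, 1 differences are transitions and 17 are transversions, so P = 1/39 ≈ 0.025641 and Q = 17/39 ≈ 0.435897.
Under the Kimura two-parameter model, d = −½ ln(1 − 2P − Q) − ¼ ln(1 − 2Q).
1 − 2P − Q = 0.512821, giving −½ ln(0.512821) = 0.333914.
1 − 2Q = 0.128206, giving −¼ ln(0.128206) = 0.513529.
d = 0.333914 + 0.513529 = 0.847443.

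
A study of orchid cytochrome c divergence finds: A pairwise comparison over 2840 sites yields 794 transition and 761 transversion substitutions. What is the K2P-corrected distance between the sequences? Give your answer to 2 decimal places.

P = 794/2840 ≈ 0.279577 and Q = 761/2840 ≈ 0.267958.
Under the Kimura two-parameter model, d = −½ ln(1 − 2P − Q) − ¼ ln(1 − 2Q).
1 − 2P − Q = 0.172888, giving −½ ln(0.172888) = 0.877556.
1 − 2Q = 0.464084, giving −¼ ln(0.464084) = 0.191922.
d = 0.877556 + 0.191922 = 1.069478.

1.07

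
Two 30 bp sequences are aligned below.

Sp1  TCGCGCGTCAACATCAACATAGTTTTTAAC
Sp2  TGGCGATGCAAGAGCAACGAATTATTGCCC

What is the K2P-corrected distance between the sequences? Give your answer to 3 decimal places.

0.717

Of 30 sites, 1 differences are transitions and 12 are transversions, so P = 1/30 ≈ 0.033333 and Q = 12/30 = 0.4.
Under the Kimura two-parameter model, d = −½ ln(1 − 2P − Q) − ¼ ln(1 − 2Q).
1 − 2P − Q = 0.533334, giving −½ ln(0.533334) = 0.314304.
1 − 2Q = 0.2, giving −¼ ln(0.2) = 0.402359.
d = 0.314304 + 0.402359 = 0.716663.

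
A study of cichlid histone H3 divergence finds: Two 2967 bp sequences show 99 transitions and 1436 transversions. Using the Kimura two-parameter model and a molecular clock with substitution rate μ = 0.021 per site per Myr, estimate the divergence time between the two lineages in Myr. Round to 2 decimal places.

30.01

P = 99/2967 ≈ 0.033367 and Q = 1436/2967 ≈ 0.483991.
Under the Kimura two-parameter model, d = −½ ln(1 − 2P − Q) − ¼ ln(1 − 2Q).
1 − 2P − Q = 0.449275, giving −½ ln(0.449275) = 0.400060.
1 − 2Q = 0.032018, giving −¼ ln(0.032018) = 0.860364.
d = 0.400060 + 0.860364 = 1.260424.
Under a molecular clock d = 2μt, so t = d/(2μ) = 1.260424 / (2 × 0.021) = 30.01 Myr.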